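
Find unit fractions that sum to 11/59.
1/6 + 1/51 + 1/6018

Greedy algorithm:
11/59: ceiling(59/11) = 6, use 1/6
7/354: ceiling(354/7) = 51, use 1/51
1/6018: ceiling(6018/1) = 6018, use 1/6018
Result: 11/59 = 1/6 + 1/51 + 1/6018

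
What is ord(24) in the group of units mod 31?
30

31 is prime, so ord(24) divides φ(31) = 30.
Divisors of 30: 1, 2, 3, 5, 6, 10, 15, 30.
Repeated squaring: 24^1 ≡ 24, 24^2 ≡ 18, 24^4 ≡ 14, 24^8 ≡ 10, 24^16 ≡ 7 (mod 31).
Test 24^d mod 31 for each divisor d in increasing order:
24^1 ≡ 24
24^2 ≡ 18
24^3 = 24^2·24^1 ≡ 29
24^5 = 24^4·24^1 ≡ 26
24^6 = 24^4·24^2 ≡ 4
24^10 = 24^8·24^2 ≡ 25
24^15 = 24^8·24^4·24^2·24^1 ≡ 30
24^30 = 24^16·24^8·24^4·24^2 ≡ 1  ← first divisor giving 1
The order is 30.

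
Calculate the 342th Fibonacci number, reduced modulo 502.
50

Matrix identity: Q^n = [[F_(n+1), F_n], [F_n, F_(n-1)]] with Q = [[1,1],[1,0]].
n = 342 = 101010110₂. Square-and-multiply, entries mod 502:
Q^1 = [[1,1],[1,0]]
Q^2 = (Q^1)² = [[2,1],[1,1]]
Q^5 = (Q^2)²·Q = [[8,5],[5,3]]
Q^10 = (Q^5)² = [[89,55],[55,34]]
Q^21 = (Q^10)²·Q = [[141,404],[404,239]]
Q^42 = (Q^21)² = [[369,410],[410,461]]
Q^85 = (Q^42)²·Q = [[495,49],[49,446]]
Q^171 = (Q^85)²·Q = [[367,442],[442,427]]
Q^342 = (Q^171)² = [[239,50],[50,189]]
F_342 mod 502 = Q^342[0][1] = 50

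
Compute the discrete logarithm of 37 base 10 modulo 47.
24

Baby-step giant-step with step n = ⌈√47⌉ = 7.
Baby steps 10^j mod 47 (j:value) for j=0..6: 0:1, 1:10, 2:6, 3:13, 4:36, 5:31, 6:28.
Giant-step multiplier: 10^(-7) ≡ 10^(46-7) = 10^39 ≡ 23 (mod 47).
Giant steps γ_i = 37·23^i mod 47: γ_0=37, γ_1=5, γ_2=21, γ_3=13 (in table at j=3).
x = i·n + j = 3·7 + 3 = 24.
Check: 10^24 ≡ 37 (mod 47).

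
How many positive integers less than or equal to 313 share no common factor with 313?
312

313 = 313
φ(n) = n × ∏(1 - 1/p) for each prime p dividing n
φ(313) = 313 × (1 - 1/313) = 312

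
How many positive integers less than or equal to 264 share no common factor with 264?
80

264 = 2^3 × 3 × 11
φ(n) = n × ∏(1 - 1/p) for each prime p dividing n
φ(264) = 264 × (1 - 1/2) × (1 - 1/3) × (1 - 1/11) = 80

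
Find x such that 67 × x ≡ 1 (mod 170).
33

gcd(67, 170) = 1, so the inverse exists.
Extended Euclidean algorithm on (170, 67):
170 = 2 × 67 + 36  ⟹  36 = (1)·170 + (-2)·67
67 = 1 × 36 + 31  ⟹  31 = (-1)·170 + (3)·67
36 = 1 × 31 + 5  ⟹  5 = (2)·170 + (-5)·67
31 = 6 × 5 + 1  ⟹  1 = (-13)·170 + (33)·67
So (33)·67 ≡ 1 (mod 170), i.e. 67^(-1) ≡ 33 (mod 170).
Check: 67 × 33 = 2211 ≡ 1 (mod 170)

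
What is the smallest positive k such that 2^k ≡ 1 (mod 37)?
36

37 is prime, so ord(2) divides φ(37) = 36.
Divisors of 36: 1, 2, 3, 4, 6, 9, 12, 18, 36.
Repeated squaring: 2^1 ≡ 2, 2^2 ≡ 4, 2^4 ≡ 16, 2^8 ≡ 34, 2^16 ≡ 9, 2^32 ≡ 7 (mod 37).
Test 2^d mod 37 for each divisor d in increasing order:
2^1 ≡ 2
2^2 ≡ 4
2^3 = 2^2·2^1 ≡ 8
2^4 ≡ 16
2^6 = 2^4·2^2 ≡ 27
2^9 = 2^8·2^1 ≡ 31
2^12 = 2^8·2^4 ≡ 26
2^18 = 2^16·2^2 ≡ 36
2^36 = 2^32·2^4 ≡ 1  ← first divisor giving 1
The order is 36.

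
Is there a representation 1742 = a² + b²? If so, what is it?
Not possible

Factorization: 1742 = 2 × 13 × 67
By Fermat: n is sum of two squares iff every prime p ≡ 3 (mod 4) appears to even power.
Prime(s) ≡ 3 (mod 4) with odd exponent: [(67, 1)]
Therefore 1742 cannot be expressed as a² + b².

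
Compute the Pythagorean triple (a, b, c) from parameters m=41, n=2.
(1677, 164, 1685)

Euclid's formula: a = m² - n², b = 2mn, c = m² + n²
m = 41, n = 2
a = 41² - 2² = 1681 - 4 = 1677
b = 2 × 41 × 2 = 164
c = 41² + 2² = 1681 + 4 = 1685
Verification: 1677² + 164² = 2812329 + 26896 = 2839225 = 1685² ✓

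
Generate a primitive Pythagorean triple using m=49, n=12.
(2257, 1176, 2545)

Euclid's formula: a = m² - n², b = 2mn, c = m² + n²
m = 49, n = 12
a = 49² - 12² = 2401 - 144 = 2257
b = 2 × 49 × 12 = 1176
c = 49² + 12² = 2401 + 144 = 2545
Verification: 2257² + 1176² = 5094049 + 1382976 = 6477025 = 2545² ✓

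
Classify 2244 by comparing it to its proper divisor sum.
abundant

Proper divisors of 2244: sum = 1 + 2 + 3 + 4 + 6 + 11 + 12 + 17 + ... + 374 + 561 + 748 + 1122 (23 divisors) = 3804
Since 3804 > 2244, 2244 is abundant.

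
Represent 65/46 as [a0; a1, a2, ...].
[1; 2, 2, 2, 1, 2]

Euclidean algorithm steps:
65 = 1 × 46 + 19
46 = 2 × 19 + 8
19 = 2 × 8 + 3
8 = 2 × 3 + 2
3 = 1 × 2 + 1
2 = 2 × 1 + 0
Continued fraction: [1; 2, 2, 2, 1, 2]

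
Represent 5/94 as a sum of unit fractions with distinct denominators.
1/19 + 1/1786

Greedy algorithm:
5/94: ceiling(94/5) = 19, use 1/19
1/1786: ceiling(1786/1) = 1786, use 1/1786
Result: 5/94 = 1/19 + 1/1786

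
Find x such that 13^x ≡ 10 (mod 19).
7

Baby-step giant-step with step n = ⌈√19⌉ = 5.
Baby steps 13^j mod 19 (j:value) for j=0..4: 0:1, 1:13, 2:17, 3:12, 4:4.
Giant-step multiplier: 13^(-5) ≡ 13^(18-5) = 13^13 ≡ 15 (mod 19).
Giant steps γ_i = 10·15^i mod 19: γ_0=10, γ_1=17 (in table at j=2).
x = i·n + j = 1·5 + 2 = 7.
Check: 13^7 ≡ 10 (mod 19).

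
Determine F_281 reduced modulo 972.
553

Matrix identity: Q^n = [[F_(n+1), F_n], [F_n, F_(n-1)]] with Q = [[1,1],[1,0]].
n = 281 = 100011001₂. Square-and-multiply, entries mod 972:
Q^1 = [[1,1],[1,0]]
Q^2 = (Q^1)² = [[2,1],[1,1]]
Q^4 = (Q^2)² = [[5,3],[3,2]]
Q^8 = (Q^4)² = [[34,21],[21,13]]
Q^17 = (Q^8)²·Q = [[640,625],[625,15]]
Q^35 = (Q^17)²·Q = [[432,269],[269,163]]
Q^70 = (Q^35)² = [[433,647],[647,758]]
Q^140 = (Q^70)² = [[542,753],[753,761]]
Q^281 = (Q^140)²·Q = [[964,553],[553,411]]
F_281 mod 972 = Q^281[0][1] = 553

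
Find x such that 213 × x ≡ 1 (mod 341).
333

gcd(213, 341) = 1, so the inverse exists.
Extended Euclidean algorithm on (341, 213):
341 = 1 × 213 + 128  ⟹  128 = (1)·341 + (-1)·213
213 = 1 × 128 + 85  ⟹  85 = (-1)·341 + (2)·213
128 = 1 × 85 + 43  ⟹  43 = (2)·341 + (-3)·213
85 = 1 × 43 + 42  ⟹  42 = (-3)·341 + (5)·213
43 = 1 × 42 + 1  ⟹  1 = (5)·341 + (-8)·213
So (-8)·213 ≡ 1 (mod 341), i.e. 213^(-1) ≡ -8 ≡ 333 (mod 341).
Check: 213 × 333 = 70929 ≡ 1 (mod 341)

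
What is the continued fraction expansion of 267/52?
[5; 7, 2, 3]

Euclidean algorithm steps:
267 = 5 × 52 + 7
52 = 7 × 7 + 3
7 = 2 × 3 + 1
3 = 3 × 1 + 0
Continued fraction: [5; 7, 2, 3]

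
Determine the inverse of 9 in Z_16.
9

gcd(9, 16) = 1, so the inverse exists.
Extended Euclidean algorithm on (16, 9):
16 = 1 × 9 + 7  ⟹  7 = (1)·16 + (-1)·9
9 = 1 × 7 + 2  ⟹  2 = (-1)·16 + (2)·9
7 = 3 × 2 + 1  ⟹  1 = (4)·16 + (-7)·9
So (-7)·9 ≡ 1 (mod 16), i.e. 9^(-1) ≡ -7 ≡ 9 (mod 16).
Check: 9 × 9 = 81 ≡ 1 (mod 16)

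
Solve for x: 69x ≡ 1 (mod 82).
63

gcd(69, 82) = 1, so the inverse exists.
Extended Euclidean algorithm on (82, 69):
82 = 1 × 69 + 13  ⟹  13 = (1)·82 + (-1)·69
69 = 5 × 13 + 4  ⟹  4 = (-5)·82 + (6)·69
13 = 3 × 4 + 1  ⟹  1 = (16)·82 + (-19)·69
So (-19)·69 ≡ 1 (mod 82), i.e. 69^(-1) ≡ -19 ≡ 63 (mod 82).
Check: 69 × 63 = 4347 ≡ 1 (mod 82)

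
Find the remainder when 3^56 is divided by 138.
3

Repeated squaring. Binary of 56 = 111000.
3^1 ≡ 3 (mod 138); 3^2 ≡ 9 (mod 138); 3^4 ≡ 81 (mod 138); 3^8 ≡ 75 (mod 138); 3^16 ≡ 105 (mod 138); 3^32 ≡ 123 (mod 138)
3^56 = 3^8 × 3^16 × 3^32 ≡ 3 (mod 138)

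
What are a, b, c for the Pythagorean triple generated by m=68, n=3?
(4615, 408, 4633)

Euclid's formula: a = m² - n², b = 2mn, c = m² + n²
m = 68, n = 3
a = 68² - 3² = 4624 - 9 = 4615
b = 2 × 68 × 3 = 408
c = 68² + 3² = 4624 + 9 = 4633
Verification: 4615² + 408² = 21298225 + 166464 = 21464689 = 4633² ✓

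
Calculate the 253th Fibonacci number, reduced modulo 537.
491

Matrix identity: Q^n = [[F_(n+1), F_n], [F_n, F_(n-1)]] with Q = [[1,1],[1,0]].
n = 253 = 11111101₂. Square-and-multiply, entries mod 537:
Q^1 = [[1,1],[1,0]]
Q^3 = (Q^1)²·Q = [[3,2],[2,1]]
Q^7 = (Q^3)²·Q = [[21,13],[13,8]]
Q^15 = (Q^7)²·Q = [[450,73],[73,377]]
Q^31 = (Q^15)²·Q = [[237,10],[10,227]]
Q^63 = (Q^31)²·Q = [[228,421],[421,344]]
Q^126 = (Q^63)² = [[463,236],[236,227]]
Q^253 = (Q^126)²·Q = [[83,491],[491,129]]
F_253 mod 537 = Q^253[0][1] = 491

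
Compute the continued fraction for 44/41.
[1; 13, 1, 2]

Euclidean algorithm steps:
44 = 1 × 41 + 3
41 = 13 × 3 + 2
3 = 1 × 2 + 1
2 = 2 × 1 + 0
Continued fraction: [1; 13, 1, 2]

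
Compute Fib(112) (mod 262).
167

Matrix identity: Q^n = [[F_(n+1), F_n], [F_n, F_(n-1)]] with Q = [[1,1],[1,0]].
n = 112 = 1110000₂. Square-and-multiply, entries mod 262:
Q^1 = [[1,1],[1,0]]
Q^3 = (Q^1)²·Q = [[3,2],[2,1]]
Q^7 = (Q^3)²·Q = [[21,13],[13,8]]
Q^14 = (Q^7)² = [[86,115],[115,233]]
Q^28 = (Q^14)² = [[185,5],[5,180]]
Q^56 = (Q^28)² = [[190,253],[253,199]]
Q^112 = (Q^56)² = [[25,167],[167,120]]
F_112 mod 262 = Q^112[0][1] = 167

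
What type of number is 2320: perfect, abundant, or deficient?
abundant

Proper divisors of 2320: sum = 1 + 2 + 4 + 5 + 8 + 10 + 16 + 20 + ... + 290 + 464 + 580 + 1160 (19 divisors) = 3260
Since 3260 > 2320, 2320 is abundant.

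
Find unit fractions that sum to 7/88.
1/13 + 1/382 + 1/218504

Greedy algorithm:
7/88: ceiling(88/7) = 13, use 1/13
3/1144: ceiling(1144/3) = 382, use 1/382
1/218504: ceiling(218504/1) = 218504, use 1/218504
Result: 7/88 = 1/13 + 1/382 + 1/218504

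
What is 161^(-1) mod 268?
5

gcd(161, 268) = 1, so the inverse exists.
Extended Euclidean algorithm on (268, 161):
268 = 1 × 161 + 107  ⟹  107 = (1)·268 + (-1)·161
161 = 1 × 107 + 54  ⟹  54 = (-1)·268 + (2)·161
107 = 1 × 54 + 53  ⟹  53 = (2)·268 + (-3)·161
54 = 1 × 53 + 1  ⟹  1 = (-3)·268 + (5)·161
So (5)·161 ≡ 1 (mod 268), i.e. 161^(-1) ≡ 5 (mod 268).
Check: 161 × 5 = 805 ≡ 1 (mod 268)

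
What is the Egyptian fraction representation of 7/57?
1/9 + 1/86 + 1/14706

Greedy algorithm:
7/57: ceiling(57/7) = 9, use 1/9
2/171: ceiling(171/2) = 86, use 1/86
1/14706: ceiling(14706/1) = 14706, use 1/14706
Result: 7/57 = 1/9 + 1/86 + 1/14706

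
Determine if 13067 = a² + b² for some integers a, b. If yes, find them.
Not possible

Factorization: 13067 = 73 × 179
By Fermat: n is sum of two squares iff every prime p ≡ 3 (mod 4) appears to even power.
Prime(s) ≡ 3 (mod 4) with odd exponent: [(179, 1)]
Therefore 13067 cannot be expressed as a² + b².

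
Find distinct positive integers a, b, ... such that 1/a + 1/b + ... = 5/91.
1/19 + 1/433 + 1/249553 + 1/93414800161 + 1/17452649778145716451681

Greedy algorithm:
5/91: ceiling(91/5) = 19, use 1/19
4/1729: ceiling(1729/4) = 433, use 1/433
3/748657: ceiling(748657/3) = 249553, use 1/249553
2/186829600321: ceiling(186829600321/2) = 93414800161, use 1/93414800161
1/17452649778145716451681: ceiling(17452649778145716451681/1) = 17452649778145716451681, use 1/17452649778145716451681
Result: 5/91 = 1/19 + 1/433 + 1/249553 + 1/93414800161 + 1/17452649778145716451681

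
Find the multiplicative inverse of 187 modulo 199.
116

gcd(187, 199) = 1, so the inverse exists.
Extended Euclidean algorithm on (199, 187):
199 = 1 × 187 + 12  ⟹  12 = (1)·199 + (-1)·187
187 = 15 × 12 + 7  ⟹  7 = (-15)·199 + (16)·187
12 = 1 × 7 + 5  ⟹  5 = (16)·199 + (-17)·187
7 = 1 × 5 + 2  ⟹  2 = (-31)·199 + (33)·187
5 = 2 × 2 + 1  ⟹  1 = (78)·199 + (-83)·187
So (-83)·187 ≡ 1 (mod 199), i.e. 187^(-1) ≡ -83 ≡ 116 (mod 199).
Check: 187 × 116 = 21692 ≡ 1 (mod 199)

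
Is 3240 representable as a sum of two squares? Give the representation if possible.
18² + 54² (a=18, b=54)

Factorization: 3240 = 2^3 × 3^4 × 5
By Fermat: n is sum of two squares iff every prime p ≡ 3 (mod 4) appears to even power.
All primes ≡ 3 (mod 4) appear to even power.
Search a = 0, 1, 2, … for 3240 - a² a perfect square: first hit at a = 18: 3240 - 324 = 2916 = 54².
3240 = 18² + 54² = 324 + 2916 ✓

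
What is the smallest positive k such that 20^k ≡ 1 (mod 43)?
42

43 is prime, so ord(20) divides φ(43) = 42.
Divisors of 42: 1, 2, 3, 6, 7, 14, 21, 42.
Repeated squaring: 20^1 ≡ 20, 20^2 ≡ 13, 20^4 ≡ 40, 20^8 ≡ 9, 20^16 ≡ 38, 20^32 ≡ 25 (mod 43).
Test 20^d mod 43 for each divisor d in increasing order:
20^1 ≡ 20
20^2 ≡ 13
20^3 = 20^2·20^1 ≡ 2
20^6 = 20^4·20^2 ≡ 4
20^7 = 20^4·20^2·20^1 ≡ 37
20^14 = 20^8·20^4·20^2 ≡ 36
20^21 = 20^16·20^4·20^1 ≡ 42
20^42 = 20^32·20^8·20^2 ≡ 1  ← first divisor giving 1
The order is 42.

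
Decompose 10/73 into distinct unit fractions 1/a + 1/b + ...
1/8 + 1/84 + 1/12264

Greedy algorithm:
10/73: ceiling(73/10) = 8, use 1/8
7/584: ceiling(584/7) = 84, use 1/84
1/12264: ceiling(12264/1) = 12264, use 1/12264
Result: 10/73 = 1/8 + 1/84 + 1/12264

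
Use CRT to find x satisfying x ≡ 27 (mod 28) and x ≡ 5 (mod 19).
195

Using Chinese Remainder Theorem:
M = 28 × 19 = 532
M1 = 19, M2 = 28
y1 = 19^(-1) mod 28 = 3
y2 = 28^(-1) mod 19 = 17
x = (27×19×3 + 5×28×17) mod 532 = 195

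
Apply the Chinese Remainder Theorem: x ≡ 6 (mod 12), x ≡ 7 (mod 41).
294

Using Chinese Remainder Theorem:
M = 12 × 41 = 492
M1 = 41, M2 = 12
y1 = 41^(-1) mod 12 = 5
y2 = 12^(-1) mod 41 = 24
x = (6×41×5 + 7×12×24) mod 492 = 294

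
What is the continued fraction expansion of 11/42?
[0; 3, 1, 4, 2]

Euclidean algorithm steps:
11 = 0 × 42 + 11
42 = 3 × 11 + 9
11 = 1 × 9 + 2
9 = 4 × 2 + 1
2 = 2 × 1 + 0
Continued fraction: [0; 3, 1, 4, 2]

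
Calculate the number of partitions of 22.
1002

p(n) counts ways to write n as a sum of positive integers (order ignored).
Euler's pentagonal recurrence: p(k) = p(k-1) + p(k-2) - p(k-5) - p(k-7) + p(k-12) + p(k-15) - ... (offsets j(3j∓1)/2, signs ++--, p(0)=1, p(<0)=0).
DP table for k = 0..21: p(0)=1, p(1)=1, p(2)=2, p(3)=3, p(4)=5, p(5)=7, p(6)=11, p(7)=15, p(8)=22, p(9)=30, p(10)=42, p(11)=56, p(12)=77, p(13)=101, p(14)=135, p(15)=176, p(16)=231, p(17)=297, p(18)=385, p(19)=490, p(20)=627, p(21)=792.
Final step: p(22) = p(21) + p(20) - p(17) - p(15) + p(10) + p(7) - p(0)
= 792 + 627 - 297 - 176 + 42 + 15 - 1
= 1002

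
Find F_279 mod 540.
466

Matrix identity: Q^n = [[F_(n+1), F_n], [F_n, F_(n-1)]] with Q = [[1,1],[1,0]].
n = 279 = 100010111₂. Square-and-multiply, entries mod 540:
Q^1 = [[1,1],[1,0]]
Q^2 = (Q^1)² = [[2,1],[1,1]]
Q^4 = (Q^2)² = [[5,3],[3,2]]
Q^8 = (Q^4)² = [[34,21],[21,13]]
Q^17 = (Q^8)²·Q = [[424,517],[517,447]]
Q^34 = (Q^17)² = [[485,487],[487,538]]
Q^69 = (Q^34)²·Q = [[215,434],[434,321]]
Q^139 = (Q^69)²·Q = [[105,221],[221,424]]
Q^279 = (Q^139)²·Q = [[195,466],[466,269]]
F_279 mod 540 = Q^279[0][1] = 466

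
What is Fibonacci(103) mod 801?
76

Matrix identity: Q^n = [[F_(n+1), F_n], [F_n, F_(n-1)]] with Q = [[1,1],[1,0]].
n = 103 = 1100111₂. Square-and-multiply, entries mod 801:
Q^1 = [[1,1],[1,0]]
Q^3 = (Q^1)²·Q = [[3,2],[2,1]]
Q^6 = (Q^3)² = [[13,8],[8,5]]
Q^12 = (Q^6)² = [[233,144],[144,89]]
Q^25 = (Q^12)²·Q = [[442,532],[532,711]]
Q^51 = (Q^25)²·Q = [[21,191],[191,631]]
Q^103 = (Q^51)²·Q = [[453,76],[76,377]]
F_103 mod 801 = Q^103[0][1] = 76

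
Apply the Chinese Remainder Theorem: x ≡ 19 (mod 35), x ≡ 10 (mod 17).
299

Using Chinese Remainder Theorem:
M = 35 × 17 = 595
M1 = 17, M2 = 35
y1 = 17^(-1) mod 35 = 33
y2 = 35^(-1) mod 17 = 1
x = (19×17×33 + 10×35×1) mod 595 = 299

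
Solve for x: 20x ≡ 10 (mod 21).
x ≡ 11 (mod 21)

gcd(20, 21) = 1, which divides 10, so solutions exist.
Find 20^(-1) mod 21 by the extended Euclidean algorithm:
21 = 1 × 20 + 1  ⟹  1 = (1)·21 + (-1)·20
So (-1)·20 ≡ 1 (mod 21), i.e. 20^(-1) ≡ -1 ≡ 20 (mod 21).
x ≡ 20 × 10 = 200 ≡ 11 (mod 21).
Check: 20 × 11 = 220 ≡ 10 (mod 21).
Unique solution: x ≡ 11 (mod 21)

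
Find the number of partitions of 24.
1575

p(n) counts ways to write n as a sum of positive integers (order ignored).
Euler's pentagonal recurrence: p(k) = p(k-1) + p(k-2) - p(k-5) - p(k-7) + p(k-12) + p(k-15) - ... (offsets j(3j∓1)/2, signs ++--, p(0)=1, p(<0)=0).
DP table for k = 0..23: p(0)=1, p(1)=1, p(2)=2, p(3)=3, p(4)=5, p(5)=7, p(6)=11, p(7)=15, p(8)=22, p(9)=30, p(10)=42, p(11)=56, p(12)=77, p(13)=101, p(14)=135, p(15)=176, p(16)=231, p(17)=297, p(18)=385, p(19)=490, p(20)=627, p(21)=792, p(22)=1002, p(23)=1255.
Final step: p(24) = p(23) + p(22) - p(19) - p(17) + p(12) + p(9) - p(2)
= 1255 + 1002 - 490 - 297 + 77 + 30 - 2
= 1575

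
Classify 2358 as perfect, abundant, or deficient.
abundant

Proper divisors of 2358: sum = 1 + 2 + 3 + 6 + 9 + 18 + 131 + 262 + 393 + 786 + 1179 = 2790
Since 2790 > 2358, 2358 is abundant.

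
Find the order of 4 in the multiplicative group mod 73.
9

73 is prime, so ord(4) divides φ(73) = 72.
Divisors of 72: 1, 2, 3, 4, 6, 8, 9, 12, 18, 24, 36, 72.
Repeated squaring: 4^1 ≡ 4, 4^2 ≡ 16, 4^4 ≡ 37, 4^8 ≡ 55, 4^16 ≡ 32, 4^32 ≡ 2, 4^64 ≡ 4 (mod 73).
Test 4^d mod 73 for each divisor d in increasing order:
4^1 ≡ 4
4^2 ≡ 16
4^3 = 4^2·4^1 ≡ 64
4^4 ≡ 37
4^6 = 4^4·4^2 ≡ 8
4^8 ≡ 55
4^9 = 4^8·4^1 ≡ 1  ← first divisor giving 1
The order is 9.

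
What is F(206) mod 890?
513

Matrix identity: Q^n = [[F_(n+1), F_n], [F_n, F_(n-1)]] with Q = [[1,1],[1,0]].
n = 206 = 11001110₂. Square-and-multiply, entries mod 890:
Q^1 = [[1,1],[1,0]]
Q^3 = (Q^1)²·Q = [[3,2],[2,1]]
Q^6 = (Q^3)² = [[13,8],[8,5]]
Q^12 = (Q^6)² = [[233,144],[144,89]]
Q^25 = (Q^12)²·Q = [[353,265],[265,88]]
Q^51 = (Q^25)²·Q = [[199,814],[814,275]]
Q^103 = (Q^51)²·Q = [[453,877],[877,466]]
Q^206 = (Q^103)² = [[678,513],[513,165]]
F_206 mod 890 = Q^206[0][1] = 513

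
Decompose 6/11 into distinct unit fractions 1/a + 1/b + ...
1/2 + 1/22

Greedy algorithm:
6/11: ceiling(11/6) = 2, use 1/2
1/22: ceiling(22/1) = 22, use 1/22
Result: 6/11 = 1/2 + 1/22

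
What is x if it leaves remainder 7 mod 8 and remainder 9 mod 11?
31

Using Chinese Remainder Theorem:
M = 8 × 11 = 88
M1 = 11, M2 = 8
y1 = 11^(-1) mod 8 = 3
y2 = 8^(-1) mod 11 = 7
x = (7×11×3 + 9×8×7) mod 88 = 31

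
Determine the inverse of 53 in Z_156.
53

gcd(53, 156) = 1, so the inverse exists.
Extended Euclidean algorithm on (156, 53):
156 = 2 × 53 + 50  ⟹  50 = (1)·156 + (-2)·53
53 = 1 × 50 + 3  ⟹  3 = (-1)·156 + (3)·53
50 = 16 × 3 + 2  ⟹  2 = (17)·156 + (-50)·53
3 = 1 × 2 + 1  ⟹  1 = (-18)·156 + (53)·53
So (53)·53 ≡ 1 (mod 156), i.e. 53^(-1) ≡ 53 (mod 156).
Check: 53 × 53 = 2809 ≡ 1 (mod 156)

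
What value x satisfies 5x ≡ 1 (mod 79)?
16

gcd(5, 79) = 1, so the inverse exists.
Extended Euclidean algorithm on (79, 5):
79 = 15 × 5 + 4  ⟹  4 = (1)·79 + (-15)·5
5 = 1 × 4 + 1  ⟹  1 = (-1)·79 + (16)·5
So (16)·5 ≡ 1 (mod 79), i.e. 5^(-1) ≡ 16 (mod 79).
Check: 5 × 16 = 80 ≡ 1 (mod 79)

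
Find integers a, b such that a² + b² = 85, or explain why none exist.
2² + 9² (a=2, b=9)

Factorization: 85 = 5 × 17
By Fermat: n is sum of two squares iff every prime p ≡ 3 (mod 4) appears to even power.
All primes ≡ 3 (mod 4) appear to even power.
Search a = 0, 1, 2, … for 85 - a² a perfect square: first hit at a = 2: 85 - 4 = 81 = 9².
85 = 2² + 9² = 4 + 81 ✓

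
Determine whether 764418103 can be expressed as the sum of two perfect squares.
Not possible

Factorization: 764418103 = 97 × 199^3
By Fermat: n is sum of two squares iff every prime p ≡ 3 (mod 4) appears to even power.
Prime(s) ≡ 3 (mod 4) with odd exponent: [(199, 3)]
Therefore 764418103 cannot be expressed as a² + b².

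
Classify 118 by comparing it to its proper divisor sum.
deficient

Proper divisors of 118: sum = 1 + 2 + 59 = 62
Since 62 < 118, 118 is deficient.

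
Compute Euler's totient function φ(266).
108

266 = 2 × 7 × 19
φ(n) = n × ∏(1 - 1/p) for each prime p dividing n
φ(266) = 266 × (1 - 1/2) × (1 - 1/7) × (1 - 1/19) = 108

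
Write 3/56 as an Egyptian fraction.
1/19 + 1/1064

Greedy algorithm:
3/56: ceiling(56/3) = 19, use 1/19
1/1064: ceiling(1064/1) = 1064, use 1/1064
Result: 3/56 = 1/19 + 1/1064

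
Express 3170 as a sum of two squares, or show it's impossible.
19² + 53² (a=19, b=53)

Factorization: 3170 = 2 × 5 × 317
By Fermat: n is sum of two squares iff every prime p ≡ 3 (mod 4) appears to even power.
All primes ≡ 3 (mod 4) appear to even power.
Search a = 0, 1, 2, … for 3170 - a² a perfect square: first hit at a = 19: 3170 - 361 = 2809 = 53².
3170 = 19² + 53² = 361 + 2809 ✓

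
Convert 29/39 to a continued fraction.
[0; 1, 2, 1, 9]

Euclidean algorithm steps:
29 = 0 × 39 + 29
39 = 1 × 29 + 10
29 = 2 × 10 + 9
10 = 1 × 9 + 1
9 = 9 × 1 + 0
Continued fraction: [0; 1, 2, 1, 9]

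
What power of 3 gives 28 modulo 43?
5

Baby-step giant-step with step n = ⌈√43⌉ = 7.
Baby steps 3^j mod 43 (j:value) for j=0..6: 0:1, 1:3, 2:9, 3:27, 4:38, 5:28, 6:41.
h = 28 is already in the table at j=5, so x = 5.
Check: 3^5 ≡ 28 (mod 43).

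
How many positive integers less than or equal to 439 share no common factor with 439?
438

439 = 439
φ(n) = n × ∏(1 - 1/p) for each prime p dividing n
φ(439) = 439 × (1 - 1/439) = 438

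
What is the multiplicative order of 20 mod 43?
42

43 is prime, so ord(20) divides φ(43) = 42.
Divisors of 42: 1, 2, 3, 6, 7, 14, 21, 42.
Repeated squaring: 20^1 ≡ 20, 20^2 ≡ 13, 20^4 ≡ 40, 20^8 ≡ 9, 20^16 ≡ 38, 20^32 ≡ 25 (mod 43).
Test 20^d mod 43 for each divisor d in increasing order:
20^1 ≡ 20
20^2 ≡ 13
20^3 = 20^2·20^1 ≡ 2
20^6 = 20^4·20^2 ≡ 4
20^7 = 20^4·20^2·20^1 ≡ 37
20^14 = 20^8·20^4·20^2 ≡ 36
20^21 = 20^16·20^4·20^1 ≡ 42
20^42 = 20^32·20^8·20^2 ≡ 1  ← first divisor giving 1
The order is 42.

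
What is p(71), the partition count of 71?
4697205

p(n) counts ways to write n as a sum of positive integers (order ignored).
Euler's pentagonal recurrence: p(k) = p(k-1) + p(k-2) - p(k-5) - p(k-7) + p(k-12) + p(k-15) - ... (offsets j(3j∓1)/2, signs ++--, p(0)=1, p(<0)=0).
DP table for k = 0..70: p(0)=1, p(1)=1, p(2)=2, p(3)=3, p(4)=5, p(5)=7, p(6)=11, p(7)=15, p(8)=22, p(9)=30, p(10)=42, p(11)=56, p(12)=77, p(13)=101, p(14)=135, p(15)=176, p(16)=231, p(17)=297, p(18)=385, p(19)=490, p(20)=627, p(21)=792, p(22)=1002, p(23)=1255, p(24)=1575, p(25)=1958, p(26)=2436, p(27)=3010, p(28)=3718, p(29)=4565, p(30)=5604, p(31)=6842, p(32)=8349, p(33)=10143, p(34)=12310, p(35)=14883, p(36)=17977, p(37)=21637, p(38)=26015, p(39)=31185, p(40)=37338, p(41)=44583, p(42)=53174, p(43)=63261, p(44)=75175, p(45)=89134, p(46)=105558, p(47)=124754, p(48)=147273, p(49)=173525, p(50)=204226, p(51)=239943, p(52)=281589, p(53)=329931, p(54)=386155, p(55)=451276, p(56)=526823, p(57)=614154, p(58)=715220, p(59)=831820, p(60)=966467, p(61)=1121505, p(62)=1300156, p(63)=1505499, p(64)=1741630, p(65)=2012558, p(66)=2323520, p(67)=2679689, p(68)=3087735, p(69)=3554345, p(70)=4087968.
Final step: p(71) = p(70) + p(69) - p(66) - p(64) + p(59) + p(56) - p(49) - p(45) + p(36) + p(31) - p(20) - p(14) + p(1)
= 4087968 + 3554345 - 2323520 - 1741630 + 831820 + 526823 - 173525 - 89134 + 17977 + 6842 - 627 - 135 + 1
= 4697205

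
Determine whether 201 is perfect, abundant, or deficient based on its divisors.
deficient

Proper divisors of 201: sum = 1 + 3 + 67 = 71
Since 71 < 201, 201 is deficient.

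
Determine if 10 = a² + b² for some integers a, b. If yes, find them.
1² + 3² (a=1, b=3)

Factorization: 10 = 2 × 5
By Fermat: n is sum of two squares iff every prime p ≡ 3 (mod 4) appears to even power.
All primes ≡ 3 (mod 4) appear to even power.
Search a = 0, 1, 2, … for 10 - a² a perfect square: first hit at a = 1: 10 - 1 = 9 = 3².
10 = 1² + 3² = 1 + 9 ✓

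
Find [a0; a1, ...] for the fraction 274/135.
[2; 33, 1, 3]

Euclidean algorithm steps:
274 = 2 × 135 + 4
135 = 33 × 4 + 3
4 = 1 × 3 + 1
3 = 3 × 1 + 0
Continued fraction: [2; 33, 1, 3]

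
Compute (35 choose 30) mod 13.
9

Using Lucas' theorem:
Write n=35 and k=30 in base 13:
n in base 13: [2, 9]
k in base 13: [2, 4]
C(35,30) mod 13 = ∏ C(n_i, k_i) mod 13
Digit binomials (mod 13): C(2,2) = 1; C(9,4) = 126 ≡ 9
Product: 1 × 9 = 9 ≡ 9 (mod 13)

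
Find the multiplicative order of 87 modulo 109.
54

109 is prime, so ord(87) divides φ(109) = 108.
Divisors of 108: 1, 2, 3, 4, 6, 9, 12, 18, 27, 36, 54, 108.
Repeated squaring: 87^1 ≡ 87, 87^2 ≡ 48, 87^4 ≡ 15, 87^8 ≡ 7, 87^16 ≡ 49, 87^32 ≡ 3, 87^64 ≡ 9 (mod 109).
Test 87^d mod 109 for each divisor d in increasing order:
87^1 ≡ 87
87^2 ≡ 48
87^3 = 87^2·87^1 ≡ 34
87^4 ≡ 15
87^6 = 87^4·87^2 ≡ 66
87^9 = 87^8·87^1 ≡ 64
87^12 = 87^8·87^4 ≡ 105
87^18 = 87^16·87^2 ≡ 63
87^27 = 87^16·87^8·87^2·87^1 ≡ 108
87^36 = 87^32·87^4 ≡ 45
87^54 = 87^32·87^16·87^4·87^2 ≡ 1  ← first divisor giving 1
The order is 54.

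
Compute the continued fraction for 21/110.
[0; 5, 4, 5]

Euclidean algorithm steps:
21 = 0 × 110 + 21
110 = 5 × 21 + 5
21 = 4 × 5 + 1
5 = 5 × 1 + 0
Continued fraction: [0; 5, 4, 5]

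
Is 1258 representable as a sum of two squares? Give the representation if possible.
13² + 33² (a=13, b=33)

Factorization: 1258 = 2 × 17 × 37
By Fermat: n is sum of two squares iff every prime p ≡ 3 (mod 4) appears to even power.
All primes ≡ 3 (mod 4) appear to even power.
Search a = 0, 1, 2, … for 1258 - a² a perfect square: first hit at a = 13: 1258 - 169 = 1089 = 33².
1258 = 13² + 33² = 169 + 1089 ✓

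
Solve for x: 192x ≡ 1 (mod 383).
2

gcd(192, 383) = 1, so the inverse exists.
Extended Euclidean algorithm on (383, 192):
383 = 1 × 192 + 191  ⟹  191 = (1)·383 + (-1)·192
192 = 1 × 191 + 1  ⟹  1 = (-1)·383 + (2)·192
So (2)·192 ≡ 1 (mod 383), i.e. 192^(-1) ≡ 2 (mod 383).
Check: 192 × 2 = 384 ≡ 1 (mod 383)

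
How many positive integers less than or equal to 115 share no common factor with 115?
88

115 = 5 × 23
φ(n) = n × ∏(1 - 1/p) for each prime p dividing n
φ(115) = 115 × (1 - 1/5) × (1 - 1/23) = 88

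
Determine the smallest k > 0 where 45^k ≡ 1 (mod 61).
30

61 is prime, so ord(45) divides φ(61) = 60.
Divisors of 60: 1, 2, 3, 4, 5, 6, 10, 12, 15, 20, 30, 60.
Repeated squaring: 45^1 ≡ 45, 45^2 ≡ 12, 45^4 ≡ 22, 45^8 ≡ 57, 45^16 ≡ 16, 45^32 ≡ 12 (mod 61).
Test 45^d mod 61 for each divisor d in increasing order:
45^1 ≡ 45
45^2 ≡ 12
45^3 = 45^2·45^1 ≡ 52
45^4 ≡ 22
45^5 = 45^4·45^1 ≡ 14
45^6 = 45^4·45^2 ≡ 20
45^10 = 45^8·45^2 ≡ 13
45^12 = 45^8·45^4 ≡ 34
45^15 = 45^8·45^4·45^2·45^1 ≡ 60
45^20 = 45^16·45^4 ≡ 47
45^30 = 45^16·45^8·45^4·45^2 ≡ 1  ← first divisor giving 1
The order is 30.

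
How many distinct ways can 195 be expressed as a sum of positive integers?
2580840212973

p(n) counts ways to write n as a sum of positive integers (order ignored).
Euler's pentagonal recurrence: p(k) = p(k-1) + p(k-2) - p(k-5) - p(k-7) + p(k-12) + p(k-15) - ... (offsets j(3j∓1)/2, signs ++--, p(0)=1, p(<0)=0).
DP table for k = 0..194: p(0)=1, p(1)=1, p(2)=2, p(3)=3, p(4)=5, p(5)=7, p(6)=11, p(7)=15, p(8)=22, p(9)=30, p(10)=42, p(11)=56, p(12)=77, p(13)=101, p(14)=135, p(15)=176, p(16)=231, p(17)=297, p(18)=385, p(19)=490, p(20)=627, p(21)=792, p(22)=1002, p(23)=1255, p(24)=1575, p(25)=1958, p(26)=2436, p(27)=3010, p(28)=3718, p(29)=4565, p(30)=5604, p(31)=6842, p(32)=8349, p(33)=10143, p(34)=12310, p(35)=14883, p(36)=17977, p(37)=21637, p(38)=26015, p(39)=31185, p(40)=37338, p(41)=44583, p(42)=53174, p(43)=63261, p(44)=75175, p(45)=89134, p(46)=105558, p(47)=124754, p(48)=147273, p(49)=173525, p(50)=204226, p(51)=239943, p(52)=281589, p(53)=329931, p(54)=386155, p(55)=451276, p(56)=526823, p(57)=614154, p(58)=715220, p(59)=831820, p(60)=966467, p(61)=1121505, p(62)=1300156, p(63)=1505499, p(64)=1741630, p(65)=2012558, p(66)=2323520, p(67)=2679689, p(68)=3087735, p(69)=3554345, p(70)=4087968, p(71)=4697205, p(72)=5392783, p(73)=6185689, p(74)=7089500, p(75)=8118264, p(76)=9289091, p(77)=10619863, p(78)=12132164, p(79)=13848650, p(80)=15796476, p(81)=18004327, p(82)=20506255, p(83)=23338469, p(84)=26543660, p(85)=30167357, p(86)=34262962, p(87)=38887673, p(88)=44108109, p(89)=49995925, p(90)=56634173, p(91)=64112359, p(92)=72533807, p(93)=82010177, p(94)=92669720, p(95)=104651419, p(96)=118114304, p(97)=133230930, p(98)=150198136, p(99)=169229875, p(100)=190569292, p(101)=214481126, p(102)=241265379, p(103)=271248950, p(104)=304801365, p(105)=342325709, p(106)=384276336, p(107)=431149389, p(108)=483502844, p(109)=541946240, p(110)=607163746, p(111)=679903203, p(112)=761002156, p(113)=851376628, p(114)=952050665, p(115)=1064144451, p(116)=1188908248, p(117)=1327710076, p(118)=1482074143, p(119)=1653668665, p(120)=1844349560, p(121)=2056148051, p(122)=2291320912, p(123)=2552338241, p(124)=2841940500, p(125)=3163127352, p(126)=3519222692, p(127)=3913864295, p(128)=4351078600, p(129)=4835271870, p(130)=5371315400, p(131)=5964539504, p(132)=6620830889, p(133)=7346629512, p(134)=8149040695, p(135)=9035836076, p(136)=10015581680, p(137)=11097645016, p(138)=12292341831, p(139)=13610949895, p(140)=15065878135, p(141)=16670689208, p(142)=18440293320, p(143)=20390982757, p(144)=22540654445, p(145)=24908858009, p(146)=27517052599, p(147)=30388671978, p(148)=33549419497, p(149)=37027355200, p(150)=40853235313, p(151)=45060624582, p(152)=49686288421, p(153)=54770336324, p(154)=60356673280, p(155)=66493182097, p(156)=73232243759, p(157)=80630964769, p(158)=88751778802, p(159)=97662728555, p(160)=107438159466, p(161)=118159068427, p(162)=129913904637, p(163)=142798995930, p(164)=156919475295, p(165)=172389800255, p(166)=189334822579, p(167)=207890420102, p(168)=228204732751, p(169)=250438925115, p(170)=274768617130, p(171)=301384802048, p(172)=330495499613, p(173)=362326859895, p(174)=397125074750, p(175)=435157697830, p(176)=476715857290, p(177)=522115831195, p(178)=571701605655, p(179)=625846753120, p(180)=684957390936, p(181)=749474411781, p(182)=819876908323, p(183)=896684817527, p(184)=980462880430, p(185)=1071823774337, p(186)=1171432692373, p(187)=1280011042268, p(188)=1398341745571, p(189)=1527273599625, p(190)=1667727404093, p(191)=1820701100652, p(192)=1987276856363, p(193)=2168627105469, p(194)=2366022741845.
Final step: p(195) = p(194) + p(193) - p(190) - p(188) + p(183) + p(180) - p(173) - p(169) + p(160) + p(155) - p(144) - p(138) + p(125) + p(118) - p(103) - p(95) + p(78) + p(69) - p(50) - p(40) + p(19) + p(8)
= 2366022741845 + 2168627105469 - 1667727404093 - 1398341745571 + 896684817527 + 684957390936 - 362326859895 - 250438925115 + 107438159466 + 66493182097 - 22540654445 - 12292341831 + 3163127352 + 1482074143 - 271248950 - 104651419 + 12132164 + 3554345 - 204226 - 37338 + 490 + 22
= 2580840212973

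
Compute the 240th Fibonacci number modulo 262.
178

Matrix identity: Q^n = [[F_(n+1), F_n], [F_n, F_(n-1)]] with Q = [[1,1],[1,0]].
n = 240 = 11110000₂. Square-and-multiply, entries mod 262:
Q^1 = [[1,1],[1,0]]
Q^3 = (Q^1)²·Q = [[3,2],[2,1]]
Q^7 = (Q^3)²·Q = [[21,13],[13,8]]
Q^15 = (Q^7)²·Q = [[201,86],[86,115]]
Q^30 = (Q^15)² = [[113,190],[190,185]]
Q^60 = (Q^30)² = [[137,28],[28,109]]
Q^120 = (Q^60)² = [[165,76],[76,89]]
Q^240 = (Q^120)² = [[251,178],[178,73]]
F_240 mod 262 = Q^240[0][1] = 178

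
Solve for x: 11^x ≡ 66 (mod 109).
96

Baby-step giant-step with step n = ⌈√109⌉ = 11.
Baby steps 11^j mod 109 (j:value) for j=0..10: 0:1, 1:11, 2:12, 3:23, 4:35, 5:58, 6:93, 7:42, 8:26, 9:68, 10:94.
Giant-step multiplier: 11^(-11) ≡ 11^(108-11) = 11^97 ≡ 72 (mod 109).
Giant steps γ_i = 66·72^i mod 109: γ_0=66, γ_1=65, γ_2=102, γ_3=41, γ_4=9, γ_5=103, γ_6=4, γ_7=70, γ_8=26 (in table at j=8).
x = i·n + j = 8·11 + 8 = 96.
Check: 11^96 ≡ 66 (mod 109).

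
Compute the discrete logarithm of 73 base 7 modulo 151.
51

Baby-step giant-step with step n = ⌈√151⌉ = 13.
Baby steps 7^j mod 151 (j:value) for j=0..12: 0:1, 1:7, 2:49, 3:41, 4:136, 5:46, 6:20, 7:140, 8:74, 9:65, 10:2, 11:14, 12:98.
Giant-step multiplier: 7^(-13) ≡ 7^(150-13) = 7^137 ≡ 35 (mod 151).
Giant steps γ_i = 73·35^i mod 151: γ_0=73, γ_1=139, γ_2=33, γ_3=98 (in table at j=12).
x = i·n + j = 3·13 + 12 = 51.
Check: 7^51 ≡ 73 (mod 151).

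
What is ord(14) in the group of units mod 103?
17

103 is prime, so ord(14) divides φ(103) = 102.
Divisors of 102: 1, 2, 3, 6, 17, 34, 51, 102.
Repeated squaring: 14^1 ≡ 14, 14^2 ≡ 93, 14^4 ≡ 100, 14^8 ≡ 9, 14^16 ≡ 81, 14^32 ≡ 72, 14^64 ≡ 34 (mod 103).
Test 14^d mod 103 for each divisor d in increasing order:
14^1 ≡ 14
14^2 ≡ 93
14^3 = 14^2·14^1 ≡ 66
14^6 = 14^4·14^2 ≡ 30
14^17 = 14^16·14^1 ≡ 1  ← first divisor giving 1
The order is 17.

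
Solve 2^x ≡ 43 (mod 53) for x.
22

Baby-step giant-step with step n = ⌈√53⌉ = 8.
Baby steps 2^j mod 53 (j:value) for j=0..7: 0:1, 1:2, 2:4, 3:8, 4:16, 5:32, 6:11, 7:22.
Giant-step multiplier: 2^(-8) ≡ 2^(52-8) = 2^44 ≡ 47 (mod 53).
Giant steps γ_i = 43·47^i mod 53: γ_0=43, γ_1=7, γ_2=11 (in table at j=6).
x = i·n + j = 2·8 + 6 = 22.
Check: 2^22 ≡ 43 (mod 53).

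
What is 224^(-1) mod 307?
270

gcd(224, 307) = 1, so the inverse exists.
Extended Euclidean algorithm on (307, 224):
307 = 1 × 224 + 83  ⟹  83 = (1)·307 + (-1)·224
224 = 2 × 83 + 58  ⟹  58 = (-2)·307 + (3)·224
83 = 1 × 58 + 25  ⟹  25 = (3)·307 + (-4)·224
58 = 2 × 25 + 8  ⟹  8 = (-8)·307 + (11)·224
25 = 3 × 8 + 1  ⟹  1 = (27)·307 + (-37)·224
So (-37)·224 ≡ 1 (mod 307), i.e. 224^(-1) ≡ -37 ≡ 270 (mod 307).
Check: 224 × 270 = 60480 ≡ 1 (mod 307)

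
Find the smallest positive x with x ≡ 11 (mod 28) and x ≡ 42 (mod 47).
935

Using Chinese Remainder Theorem:
M = 28 × 47 = 1316
M1 = 47, M2 = 28
y1 = 47^(-1) mod 28 = 3
y2 = 28^(-1) mod 47 = 42
x = (11×47×3 + 42×28×42) mod 1316 = 935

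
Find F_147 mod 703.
116

Matrix identity: Q^n = [[F_(n+1), F_n], [F_n, F_(n-1)]] with Q = [[1,1],[1,0]].
n = 147 = 10010011₂. Square-and-multiply, entries mod 703:
Q^1 = [[1,1],[1,0]]
Q^2 = (Q^1)² = [[2,1],[1,1]]
Q^4 = (Q^2)² = [[5,3],[3,2]]
Q^9 = (Q^4)²·Q = [[55,34],[34,21]]
Q^18 = (Q^9)² = [[666,475],[475,191]]
Q^36 = (Q^18)² = [[628,38],[38,590]]
Q^73 = (Q^36)²·Q = [[628,39],[39,589]]
Q^147 = (Q^73)²·Q = [[478,116],[116,362]]
F_147 mod 703 = Q^147[0][1] = 116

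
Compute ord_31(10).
15

31 is prime, so ord(10) divides φ(31) = 30.
Divisors of 30: 1, 2, 3, 5, 6, 10, 15, 30.
Repeated squaring: 10^1 ≡ 10, 10^2 ≡ 7, 10^4 ≡ 18, 10^8 ≡ 14, 10^16 ≡ 10 (mod 31).
Test 10^d mod 31 for each divisor d in increasing order:
10^1 ≡ 10
10^2 ≡ 7
10^3 = 10^2·10^1 ≡ 8
10^5 = 10^4·10^1 ≡ 25
10^6 = 10^4·10^2 ≡ 2
10^10 = 10^8·10^2 ≡ 5
10^15 = 10^8·10^4·10^2·10^1 ≡ 1  ← first divisor giving 1
The order is 15.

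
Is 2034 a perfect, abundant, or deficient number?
abundant

Proper divisors of 2034: sum = 1 + 2 + 3 + 6 + 9 + 18 + 113 + 226 + 339 + 678 + 1017 = 2412
Since 2412 > 2034, 2034 is abundant.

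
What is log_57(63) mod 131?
80

Baby-step giant-step with step n = ⌈√131⌉ = 12.
Baby steps 57^j mod 131 (j:value) for j=0..11: 0:1, 1:57, 2:105, 3:90, 4:21, 5:18, 6:109, 7:56, 8:48, 9:116, 10:62, 11:128.
Giant-step multiplier: 57^(-12) ≡ 57^(130-12) = 57^118 ≡ 36 (mod 131).
Giant steps γ_i = 63·36^i mod 131: γ_0=63, γ_1=41, γ_2=35, γ_3=81, γ_4=34, γ_5=45, γ_6=48 (in table at j=8).
x = i·n + j = 6·12 + 8 = 80.
Check: 57^80 ≡ 63 (mod 131).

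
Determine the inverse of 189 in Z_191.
95

gcd(189, 191) = 1, so the inverse exists.
Extended Euclidean algorithm on (191, 189):
191 = 1 × 189 + 2  ⟹  2 = (1)·191 + (-1)·189
189 = 94 × 2 + 1  ⟹  1 = (-94)·191 + (95)·189
So (95)·189 ≡ 1 (mod 191), i.e. 189^(-1) ≡ 95 (mod 191).
Check: 189 × 95 = 17955 ≡ 1 (mod 191)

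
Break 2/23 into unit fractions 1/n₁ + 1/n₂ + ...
1/12 + 1/276

Greedy algorithm:
2/23: ceiling(23/2) = 12, use 1/12
1/276: ceiling(276/1) = 276, use 1/276
Result: 2/23 = 1/12 + 1/276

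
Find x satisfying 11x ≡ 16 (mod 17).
x ≡ 3 (mod 17)

gcd(11, 17) = 1, which divides 16, so solutions exist.
Find 11^(-1) mod 17 by the extended Euclidean algorithm:
17 = 1 × 11 + 6  ⟹  6 = (1)·17 + (-1)·11
11 = 1 × 6 + 5  ⟹  5 = (-1)·17 + (2)·11
6 = 1 × 5 + 1  ⟹  1 = (2)·17 + (-3)·11
So (-3)·11 ≡ 1 (mod 17), i.e. 11^(-1) ≡ -3 ≡ 14 (mod 17).
x ≡ 14 × 16 = 224 ≡ 3 (mod 17).
Check: 11 × 3 = 33 ≡ 16 (mod 17).
Unique solution: x ≡ 3 (mod 17)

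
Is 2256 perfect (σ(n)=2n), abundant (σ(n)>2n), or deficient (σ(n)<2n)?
abundant

Proper divisors of 2256: sum = 1 + 2 + 3 + 4 + 6 + 8 + 12 + 16 + ... + 376 + 564 + 752 + 1128 (19 divisors) = 3696
Since 3696 > 2256, 2256 is abundant.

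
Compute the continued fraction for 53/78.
[0; 1, 2, 8, 3]

Euclidean algorithm steps:
53 = 0 × 78 + 53
78 = 1 × 53 + 25
53 = 2 × 25 + 3
25 = 8 × 3 + 1
3 = 3 × 1 + 0
Continued fraction: [0; 1, 2, 8, 3]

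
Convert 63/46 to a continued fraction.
[1; 2, 1, 2, 2, 2]

Euclidean algorithm steps:
63 = 1 × 46 + 17
46 = 2 × 17 + 12
17 = 1 × 12 + 5
12 = 2 × 5 + 2
5 = 2 × 2 + 1
2 = 2 × 1 + 0
Continued fraction: [1; 2, 1, 2, 2, 2]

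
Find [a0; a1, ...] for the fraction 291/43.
[6; 1, 3, 3, 3]

Euclidean algorithm steps:
291 = 6 × 43 + 33
43 = 1 × 33 + 10
33 = 3 × 10 + 3
10 = 3 × 3 + 1
3 = 3 × 1 + 0
Continued fraction: [6; 1, 3, 3, 3]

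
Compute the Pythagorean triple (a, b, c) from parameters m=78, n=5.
(6059, 780, 6109)

Euclid's formula: a = m² - n², b = 2mn, c = m² + n²
m = 78, n = 5
a = 78² - 5² = 6084 - 25 = 6059
b = 2 × 78 × 5 = 780
c = 78² + 5² = 6084 + 25 = 6109
Verification: 6059² + 780² = 36711481 + 608400 = 37319881 = 6109² ✓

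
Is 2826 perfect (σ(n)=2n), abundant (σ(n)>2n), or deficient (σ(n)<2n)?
abundant

Proper divisors of 2826: sum = 1 + 2 + 3 + 6 + 9 + 18 + 157 + 314 + 471 + 942 + 1413 = 3336
Since 3336 > 2826, 2826 is abundant.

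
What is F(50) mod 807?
49

Matrix identity: Q^n = [[F_(n+1), F_n], [F_n, F_(n-1)]] with Q = [[1,1],[1,0]].
n = 50 = 110010₂. Square-and-multiply, entries mod 807:
Q^1 = [[1,1],[1,0]]
Q^3 = (Q^1)²·Q = [[3,2],[2,1]]
Q^6 = (Q^3)² = [[13,8],[8,5]]
Q^12 = (Q^6)² = [[233,144],[144,89]]
Q^25 = (Q^12)²·Q = [[343,781],[781,369]]
Q^50 = (Q^25)² = [[503,49],[49,454]]
F_50 mod 807 = Q^50[0][1] = 49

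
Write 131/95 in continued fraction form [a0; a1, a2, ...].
[1; 2, 1, 1, 1, 3, 3]

Euclidean algorithm steps:
131 = 1 × 95 + 36
95 = 2 × 36 + 23
36 = 1 × 23 + 13
23 = 1 × 13 + 10
13 = 1 × 10 + 3
10 = 3 × 3 + 1
3 = 3 × 1 + 0
Continued fraction: [1; 2, 1, 1, 1, 3, 3]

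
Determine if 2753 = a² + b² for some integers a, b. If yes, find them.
7² + 52² (a=7, b=52)

Factorization: 2753 = 2753
By Fermat: n is sum of two squares iff every prime p ≡ 3 (mod 4) appears to even power.
All primes ≡ 3 (mod 4) appear to even power.
Search a = 0, 1, 2, … for 2753 - a² a perfect square: first hit at a = 7: 2753 - 49 = 2704 = 52².
2753 = 7² + 52² = 49 + 2704 ✓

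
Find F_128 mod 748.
373

Matrix identity: Q^n = [[F_(n+1), F_n], [F_n, F_(n-1)]] with Q = [[1,1],[1,0]].
n = 128 = 10000000₂. Square-and-multiply, entries mod 748:
Q^1 = [[1,1],[1,0]]
Q^2 = (Q^1)² = [[2,1],[1,1]]
Q^4 = (Q^2)² = [[5,3],[3,2]]
Q^8 = (Q^4)² = [[34,21],[21,13]]
Q^16 = (Q^8)² = [[101,239],[239,610]]
Q^32 = (Q^16)² = [[2,133],[133,617]]
Q^64 = (Q^32)² = [[489,47],[47,442]]
Q^128 = (Q^64)² = [[474,373],[373,101]]
F_128 mod 748 = Q^128[0][1] = 373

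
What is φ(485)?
384

485 = 5 × 97
φ(n) = n × ∏(1 - 1/p) for each prime p dividing n
φ(485) = 485 × (1 - 1/5) × (1 - 1/97) = 384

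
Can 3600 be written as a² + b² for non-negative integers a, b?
0² + 60² (a=0, b=60)

Factorization: 3600 = 2^4 × 3^2 × 5^2
By Fermat: n is sum of two squares iff every prime p ≡ 3 (mod 4) appears to even power.
All primes ≡ 3 (mod 4) appear to even power.
Search a = 0, 1, 2, … for 3600 - a² a perfect square: first hit at a = 0: 3600 - 0 = 3600 = 60².
3600 = 0² + 60² = 0 + 3600 ✓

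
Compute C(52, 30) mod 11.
6

Using Lucas' theorem:
Write n=52 and k=30 in base 11:
n in base 11: [4, 8]
k in base 11: [2, 8]
C(52,30) mod 11 = ∏ C(n_i, k_i) mod 11
Digit binomials (mod 11): C(4,2) = 6; C(8,8) = 1
Product: 6 × 1 = 6 ≡ 6 (mod 11)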